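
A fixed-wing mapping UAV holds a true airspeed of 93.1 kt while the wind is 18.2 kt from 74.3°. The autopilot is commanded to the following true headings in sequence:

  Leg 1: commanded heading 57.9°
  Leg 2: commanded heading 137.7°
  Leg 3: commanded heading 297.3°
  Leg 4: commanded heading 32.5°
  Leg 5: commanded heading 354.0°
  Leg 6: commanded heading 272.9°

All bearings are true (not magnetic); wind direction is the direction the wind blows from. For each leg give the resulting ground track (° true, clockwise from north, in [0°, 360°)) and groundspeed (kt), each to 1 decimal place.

Leg 1: heading 57.9°; drift -3.9° → track 54.0°, groundspeed 75.8 kt
Leg 2: heading 137.7°; drift +10.8° → track 148.5°, groundspeed 86.5 kt
Leg 3: heading 297.3°; drift -6.7° → track 290.6°, groundspeed 107.1 kt
Leg 4: heading 32.5°; drift -8.7° → track 23.8°, groundspeed 80.5 kt
Leg 5: heading 354.0°; drift -11.3° → track 342.7°, groundspeed 91.8 kt
Leg 6: heading 272.9°; drift -3.0° → track 269.9°, groundspeed 110.5 kt

Leg 1: track=54.0°, groundspeed=75.8 kt
Leg 2: track=148.5°, groundspeed=86.5 kt
Leg 3: track=290.6°, groundspeed=107.1 kt
Leg 4: track=23.8°, groundspeed=80.5 kt
Leg 5: track=342.7°, groundspeed=91.8 kt
Leg 6: track=269.9°, groundspeed=110.5 kt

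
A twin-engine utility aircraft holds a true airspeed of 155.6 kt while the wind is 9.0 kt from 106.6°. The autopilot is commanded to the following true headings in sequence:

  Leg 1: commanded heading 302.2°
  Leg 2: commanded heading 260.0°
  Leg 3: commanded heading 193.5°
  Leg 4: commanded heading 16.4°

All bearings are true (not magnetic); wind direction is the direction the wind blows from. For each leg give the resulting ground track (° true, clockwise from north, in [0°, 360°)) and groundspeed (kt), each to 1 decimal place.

Leg 1: track=301.4°, groundspeed=164.3 kt
Leg 2: track=261.4°, groundspeed=163.7 kt
Leg 3: track=196.8°, groundspeed=155.4 kt
Leg 4: track=13.1°, groundspeed=155.9 kt

Leg 1: heading 302.2°; drift -0.8° → track 301.4°, groundspeed 164.3 kt
Leg 2: heading 260.0°; drift +1.4° → track 261.4°, groundspeed 163.7 kt
Leg 3: heading 193.5°; drift +3.3° → track 196.8°, groundspeed 155.4 kt
Leg 4: heading 16.4°; drift -3.3° → track 13.1°, groundspeed 155.9 kt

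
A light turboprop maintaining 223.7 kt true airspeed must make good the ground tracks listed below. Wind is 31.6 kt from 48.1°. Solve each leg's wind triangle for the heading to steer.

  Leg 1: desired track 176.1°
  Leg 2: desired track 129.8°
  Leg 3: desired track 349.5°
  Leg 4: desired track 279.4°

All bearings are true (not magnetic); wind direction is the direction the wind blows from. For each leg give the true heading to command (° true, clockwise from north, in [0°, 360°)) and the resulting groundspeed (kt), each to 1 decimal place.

Leg 1: desired track 176.1°; wind correction -6.4° → command heading 169.7°, groundspeed 241.8 kt
Leg 2: desired track 129.8°; wind correction -8.0° → command heading 121.8°, groundspeed 216.9 kt
Leg 3: desired track 349.5°; wind correction +6.9° → command heading 356.4°, groundspeed 205.6 kt
Leg 4: desired track 279.4°; wind correction +6.3° → command heading 285.7°, groundspeed 242.1 kt

Leg 1: heading=169.7°, groundspeed=241.8 kt
Leg 2: heading=121.8°, groundspeed=216.9 kt
Leg 3: heading=356.4°, groundspeed=205.6 kt
Leg 4: heading=285.7°, groundspeed=242.1 kt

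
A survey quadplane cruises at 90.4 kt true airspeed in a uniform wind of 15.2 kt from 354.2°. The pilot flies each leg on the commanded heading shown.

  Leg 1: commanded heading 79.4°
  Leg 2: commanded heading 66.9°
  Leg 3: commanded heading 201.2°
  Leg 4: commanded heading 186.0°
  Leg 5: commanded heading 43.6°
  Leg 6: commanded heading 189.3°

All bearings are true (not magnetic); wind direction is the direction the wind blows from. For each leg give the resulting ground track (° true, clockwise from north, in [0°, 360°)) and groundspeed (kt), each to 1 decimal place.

Leg 1: track=89.0°, groundspeed=90.4 kt
Leg 2: track=76.5°, groundspeed=87.1 kt
Leg 3: track=197.4°, groundspeed=104.2 kt
Leg 4: track=184.3°, groundspeed=105.3 kt
Leg 5: track=51.8°, groundspeed=81.3 kt
Leg 6: track=187.1°, groundspeed=105.1 kt

Leg 1: heading 79.4°; drift +9.6° → track 89.0°, groundspeed 90.4 kt
Leg 2: heading 66.9°; drift +9.6° → track 76.5°, groundspeed 87.1 kt
Leg 3: heading 201.2°; drift -3.8° → track 197.4°, groundspeed 104.2 kt
Leg 4: heading 186.0°; drift -1.7° → track 184.3°, groundspeed 105.3 kt
Leg 5: heading 43.6°; drift +8.2° → track 51.8°, groundspeed 81.3 kt
Leg 6: heading 189.3°; drift -2.2° → track 187.1°, groundspeed 105.1 kt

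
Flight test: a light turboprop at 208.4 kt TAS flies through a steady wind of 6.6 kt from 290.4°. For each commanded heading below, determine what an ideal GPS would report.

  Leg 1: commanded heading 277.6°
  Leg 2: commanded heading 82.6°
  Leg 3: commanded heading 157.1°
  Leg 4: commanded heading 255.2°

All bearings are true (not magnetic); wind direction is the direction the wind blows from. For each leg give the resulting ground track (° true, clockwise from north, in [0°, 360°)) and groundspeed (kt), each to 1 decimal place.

Leg 1: heading 277.6°; drift -0.4° → track 277.2°, groundspeed 202.0 kt
Leg 2: heading 82.6°; drift +0.8° → track 83.4°, groundspeed 214.3 kt
Leg 3: heading 157.1°; drift -1.3° → track 155.8°, groundspeed 213.0 kt
Leg 4: heading 255.2°; drift -1.1° → track 254.1°, groundspeed 203.0 kt

Leg 1: track=277.2°, groundspeed=202.0 kt
Leg 2: track=83.4°, groundspeed=214.3 kt
Leg 3: track=155.8°, groundspeed=213.0 kt
Leg 4: track=254.1°, groundspeed=203.0 kt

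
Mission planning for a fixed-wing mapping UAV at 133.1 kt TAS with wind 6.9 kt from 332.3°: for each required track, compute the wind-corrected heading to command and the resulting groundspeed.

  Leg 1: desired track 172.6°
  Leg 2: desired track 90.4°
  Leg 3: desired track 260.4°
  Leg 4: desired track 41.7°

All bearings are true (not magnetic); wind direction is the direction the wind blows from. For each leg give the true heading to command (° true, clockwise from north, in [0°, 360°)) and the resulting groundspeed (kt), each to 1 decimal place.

Leg 1: desired track 172.6°; wind correction +1.0° → command heading 173.6°, groundspeed 139.5 kt
Leg 2: desired track 90.4°; wind correction -2.6° → command heading 87.8°, groundspeed 136.2 kt
Leg 3: desired track 260.4°; wind correction +2.8° → command heading 263.2°, groundspeed 130.8 kt
Leg 4: desired track 41.7°; wind correction -2.8° → command heading 38.9°, groundspeed 130.5 kt

Leg 1: heading=173.6°, groundspeed=139.5 kt
Leg 2: heading=87.8°, groundspeed=136.2 kt
Leg 3: heading=263.2°, groundspeed=130.8 kt
Leg 4: heading=38.9°, groundspeed=130.5 kt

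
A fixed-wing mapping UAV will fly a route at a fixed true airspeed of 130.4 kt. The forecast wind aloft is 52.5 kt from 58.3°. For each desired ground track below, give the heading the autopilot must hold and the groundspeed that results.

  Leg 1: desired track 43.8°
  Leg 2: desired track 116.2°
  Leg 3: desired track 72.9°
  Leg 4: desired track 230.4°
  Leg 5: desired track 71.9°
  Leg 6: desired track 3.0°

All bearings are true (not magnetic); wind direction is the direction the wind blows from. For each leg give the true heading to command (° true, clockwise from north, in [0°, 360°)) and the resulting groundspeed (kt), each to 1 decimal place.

Leg 1: desired track 43.8°; wind correction +5.8° → command heading 49.6°, groundspeed 78.9 kt
Leg 2: desired track 116.2°; wind correction -19.9° → command heading 96.3°, groundspeed 94.7 kt
Leg 3: desired track 72.9°; wind correction -5.8° → command heading 67.1°, groundspeed 78.9 kt
Leg 4: desired track 230.4°; wind correction -3.2° → command heading 227.2°, groundspeed 182.2 kt
Leg 5: desired track 71.9°; wind correction -5.4° → command heading 66.5°, groundspeed 78.8 kt
Leg 6: desired track 3.0°; wind correction +19.3° → command heading 22.3°, groundspeed 93.2 kt

Leg 1: heading=49.6°, groundspeed=78.9 kt
Leg 2: heading=96.3°, groundspeed=94.7 kt
Leg 3: heading=67.1°, groundspeed=78.9 kt
Leg 4: heading=227.2°, groundspeed=182.2 kt
Leg 5: heading=66.5°, groundspeed=78.8 kt
Leg 6: heading=22.3°, groundspeed=93.2 kt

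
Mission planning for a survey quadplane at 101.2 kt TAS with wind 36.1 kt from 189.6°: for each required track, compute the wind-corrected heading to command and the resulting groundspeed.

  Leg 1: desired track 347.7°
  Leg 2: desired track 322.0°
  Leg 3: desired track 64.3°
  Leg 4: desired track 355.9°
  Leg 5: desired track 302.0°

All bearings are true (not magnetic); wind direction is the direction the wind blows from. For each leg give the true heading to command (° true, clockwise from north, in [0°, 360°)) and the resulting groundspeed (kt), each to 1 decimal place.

Leg 1: heading=340.1°, groundspeed=133.8 kt
Leg 2: heading=306.7°, groundspeed=122.0 kt
Leg 3: heading=81.2°, groundspeed=117.7 kt
Leg 4: heading=351.1°, groundspeed=135.9 kt
Leg 5: heading=282.7°, groundspeed=109.3 kt

Leg 1: desired track 347.7°; wind correction -7.6° → command heading 340.1°, groundspeed 133.8 kt
Leg 2: desired track 322.0°; wind correction -15.3° → command heading 306.7°, groundspeed 122.0 kt
Leg 3: desired track 64.3°; wind correction +16.9° → command heading 81.2°, groundspeed 117.7 kt
Leg 4: desired track 355.9°; wind correction -4.8° → command heading 351.1°, groundspeed 135.9 kt
Leg 5: desired track 302.0°; wind correction -19.3° → command heading 282.7°, groundspeed 109.3 kt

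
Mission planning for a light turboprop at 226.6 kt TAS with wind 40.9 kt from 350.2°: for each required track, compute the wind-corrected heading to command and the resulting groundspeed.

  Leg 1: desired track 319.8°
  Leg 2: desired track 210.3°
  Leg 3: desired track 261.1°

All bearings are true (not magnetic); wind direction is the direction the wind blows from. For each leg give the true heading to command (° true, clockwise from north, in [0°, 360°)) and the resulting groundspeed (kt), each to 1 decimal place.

Leg 1: heading=325.0°, groundspeed=190.4 kt
Leg 2: heading=217.0°, groundspeed=256.3 kt
Leg 3: heading=271.5°, groundspeed=222.2 kt

Leg 1: desired track 319.8°; wind correction +5.2° → command heading 325.0°, groundspeed 190.4 kt
Leg 2: desired track 210.3°; wind correction +6.7° → command heading 217.0°, groundspeed 256.3 kt
Leg 3: desired track 261.1°; wind correction +10.4° → command heading 271.5°, groundspeed 222.2 kt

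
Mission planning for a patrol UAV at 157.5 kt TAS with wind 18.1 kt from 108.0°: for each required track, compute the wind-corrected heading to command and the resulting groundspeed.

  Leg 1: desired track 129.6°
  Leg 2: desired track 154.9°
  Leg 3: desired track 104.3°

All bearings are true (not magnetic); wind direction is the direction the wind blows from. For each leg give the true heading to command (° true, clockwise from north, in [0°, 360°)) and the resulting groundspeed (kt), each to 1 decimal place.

Leg 1: desired track 129.6°; wind correction -2.4° → command heading 127.2°, groundspeed 140.5 kt
Leg 2: desired track 154.9°; wind correction -4.8° → command heading 150.1°, groundspeed 144.6 kt
Leg 3: desired track 104.3°; wind correction +0.4° → command heading 104.7°, groundspeed 139.4 kt

Leg 1: heading=127.2°, groundspeed=140.5 kt
Leg 2: heading=150.1°, groundspeed=144.6 kt
Leg 3: heading=104.7°, groundspeed=139.4 kt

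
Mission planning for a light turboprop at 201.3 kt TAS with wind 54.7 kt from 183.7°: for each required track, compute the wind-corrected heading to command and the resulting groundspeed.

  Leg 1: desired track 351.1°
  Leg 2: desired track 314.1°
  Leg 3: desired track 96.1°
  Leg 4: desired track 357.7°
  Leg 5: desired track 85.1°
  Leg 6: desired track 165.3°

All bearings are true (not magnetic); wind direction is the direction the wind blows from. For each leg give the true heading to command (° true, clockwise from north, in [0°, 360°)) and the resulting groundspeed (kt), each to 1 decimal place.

Leg 1: heading=347.7°, groundspeed=254.3 kt
Leg 2: heading=302.2°, groundspeed=232.4 kt
Leg 3: heading=111.9°, groundspeed=191.4 kt
Leg 4: heading=356.1°, groundspeed=255.6 kt
Leg 5: heading=100.7°, groundspeed=202.1 kt
Leg 6: heading=170.2°, groundspeed=148.7 kt

Leg 1: desired track 351.1°; wind correction -3.4° → command heading 347.7°, groundspeed 254.3 kt
Leg 2: desired track 314.1°; wind correction -11.9° → command heading 302.2°, groundspeed 232.4 kt
Leg 3: desired track 96.1°; wind correction +15.8° → command heading 111.9°, groundspeed 191.4 kt
Leg 4: desired track 357.7°; wind correction -1.6° → command heading 356.1°, groundspeed 255.6 kt
Leg 5: desired track 85.1°; wind correction +15.6° → command heading 100.7°, groundspeed 202.1 kt
Leg 6: desired track 165.3°; wind correction +4.9° → command heading 170.2°, groundspeed 148.7 kt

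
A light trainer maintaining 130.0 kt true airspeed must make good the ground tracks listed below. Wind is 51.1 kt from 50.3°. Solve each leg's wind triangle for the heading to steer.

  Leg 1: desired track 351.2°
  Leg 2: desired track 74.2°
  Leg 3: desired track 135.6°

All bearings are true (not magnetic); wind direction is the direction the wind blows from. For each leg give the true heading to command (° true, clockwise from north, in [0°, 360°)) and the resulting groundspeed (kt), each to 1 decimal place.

Leg 1: heading=10.9°, groundspeed=96.1 kt
Leg 2: heading=65.0°, groundspeed=81.6 kt
Leg 3: heading=112.5°, groundspeed=115.4 kt

Leg 1: desired track 351.2°; wind correction +19.7° → command heading 10.9°, groundspeed 96.1 kt
Leg 2: desired track 74.2°; wind correction -9.2° → command heading 65.0°, groundspeed 81.6 kt
Leg 3: desired track 135.6°; wind correction -23.1° → command heading 112.5°, groundspeed 115.4 kt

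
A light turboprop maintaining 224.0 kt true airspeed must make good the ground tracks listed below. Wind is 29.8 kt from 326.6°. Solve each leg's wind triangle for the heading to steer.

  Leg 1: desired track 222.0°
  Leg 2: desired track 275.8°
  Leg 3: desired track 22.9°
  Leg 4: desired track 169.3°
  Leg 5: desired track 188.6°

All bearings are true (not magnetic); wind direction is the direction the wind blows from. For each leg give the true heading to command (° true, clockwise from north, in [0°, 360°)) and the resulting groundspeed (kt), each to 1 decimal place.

Leg 1: desired track 222.0°; wind correction +7.4° → command heading 229.4°, groundspeed 229.6 kt
Leg 2: desired track 275.8°; wind correction +5.9° → command heading 281.7°, groundspeed 204.0 kt
Leg 3: desired track 22.9°; wind correction -6.4° → command heading 16.5°, groundspeed 206.1 kt
Leg 4: desired track 169.3°; wind correction +2.9° → command heading 172.2°, groundspeed 251.2 kt
Leg 5: desired track 188.6°; wind correction +5.1° → command heading 193.7°, groundspeed 245.3 kt

Leg 1: heading=229.4°, groundspeed=229.6 kt
Leg 2: heading=281.7°, groundspeed=204.0 kt
Leg 3: heading=16.5°, groundspeed=206.1 kt
Leg 4: heading=172.2°, groundspeed=251.2 kt
Leg 5: heading=193.7°, groundspeed=245.3 kt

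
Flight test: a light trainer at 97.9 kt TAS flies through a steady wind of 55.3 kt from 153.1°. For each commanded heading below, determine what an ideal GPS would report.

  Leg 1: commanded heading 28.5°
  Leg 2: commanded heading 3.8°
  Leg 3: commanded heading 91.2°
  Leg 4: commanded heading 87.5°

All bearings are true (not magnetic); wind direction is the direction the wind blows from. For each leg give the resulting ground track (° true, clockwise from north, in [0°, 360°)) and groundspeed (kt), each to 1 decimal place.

Leg 1: track=9.1°, groundspeed=137.1 kt
Leg 2: track=352.8°, groundspeed=148.2 kt
Leg 3: track=57.0°, groundspeed=86.8 kt
Leg 4: track=53.6°, groundspeed=90.4 kt

Leg 1: heading 28.5°; drift -19.4° → track 9.1°, groundspeed 137.1 kt
Leg 2: heading 3.8°; drift -11.0° → track 352.8°, groundspeed 148.2 kt
Leg 3: heading 91.2°; drift -34.2° → track 57.0°, groundspeed 86.8 kt
Leg 4: heading 87.5°; drift -33.9° → track 53.6°, groundspeed 90.4 kt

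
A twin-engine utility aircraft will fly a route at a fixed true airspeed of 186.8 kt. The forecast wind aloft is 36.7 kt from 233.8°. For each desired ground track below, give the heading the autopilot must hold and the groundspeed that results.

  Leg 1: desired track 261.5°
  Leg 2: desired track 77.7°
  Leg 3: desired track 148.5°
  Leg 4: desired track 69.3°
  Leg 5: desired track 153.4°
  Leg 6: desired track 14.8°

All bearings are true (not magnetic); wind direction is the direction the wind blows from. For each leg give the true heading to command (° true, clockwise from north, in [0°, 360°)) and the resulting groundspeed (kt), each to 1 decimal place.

Leg 1: desired track 261.5°; wind correction -5.2° → command heading 256.3°, groundspeed 153.5 kt
Leg 2: desired track 77.7°; wind correction +4.6° → command heading 82.3°, groundspeed 219.8 kt
Leg 3: desired track 148.5°; wind correction +11.3° → command heading 159.8°, groundspeed 180.2 kt
Leg 4: desired track 69.3°; wind correction +3.0° → command heading 72.3°, groundspeed 221.9 kt
Leg 5: desired track 153.4°; wind correction +11.2° → command heading 164.6°, groundspeed 177.1 kt
Leg 6: desired track 14.8°; wind correction -7.1° → command heading 7.7°, groundspeed 213.9 kt

Leg 1: heading=256.3°, groundspeed=153.5 kt
Leg 2: heading=82.3°, groundspeed=219.8 kt
Leg 3: heading=159.8°, groundspeed=180.2 kt
Leg 4: heading=72.3°, groundspeed=221.9 kt
Leg 5: heading=164.6°, groundspeed=177.1 kt
Leg 6: heading=7.7°, groundspeed=213.9 kt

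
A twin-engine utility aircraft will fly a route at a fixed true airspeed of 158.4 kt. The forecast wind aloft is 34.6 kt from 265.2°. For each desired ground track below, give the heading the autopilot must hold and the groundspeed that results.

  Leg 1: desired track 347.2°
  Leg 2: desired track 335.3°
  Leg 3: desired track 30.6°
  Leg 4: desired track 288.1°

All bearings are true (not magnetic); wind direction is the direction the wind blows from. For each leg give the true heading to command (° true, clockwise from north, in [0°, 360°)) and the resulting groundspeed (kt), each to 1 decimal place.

Leg 1: heading=334.7°, groundspeed=149.8 kt
Leg 2: heading=323.4°, groundspeed=143.2 kt
Leg 3: heading=20.3°, groundspeed=175.9 kt
Leg 4: heading=283.2°, groundspeed=126.0 kt

Leg 1: desired track 347.2°; wind correction -12.5° → command heading 334.7°, groundspeed 149.8 kt
Leg 2: desired track 335.3°; wind correction -11.9° → command heading 323.4°, groundspeed 143.2 kt
Leg 3: desired track 30.6°; wind correction -10.3° → command heading 20.3°, groundspeed 175.9 kt
Leg 4: desired track 288.1°; wind correction -4.9° → command heading 283.2°, groundspeed 126.0 kt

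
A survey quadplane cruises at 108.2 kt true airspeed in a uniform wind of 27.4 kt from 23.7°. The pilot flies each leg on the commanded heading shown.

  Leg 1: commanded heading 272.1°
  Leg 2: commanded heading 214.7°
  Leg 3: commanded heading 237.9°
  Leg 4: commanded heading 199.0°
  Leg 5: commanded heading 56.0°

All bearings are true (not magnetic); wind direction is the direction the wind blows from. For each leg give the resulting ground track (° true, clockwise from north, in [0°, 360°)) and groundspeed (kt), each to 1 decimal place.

Leg 1: track=259.9°, groundspeed=121.0 kt
Leg 2: track=212.5°, groundspeed=135.2 kt
Leg 3: track=231.2°, groundspeed=131.8 kt
Leg 4: track=199.9°, groundspeed=135.5 kt
Leg 5: track=65.8°, groundspeed=86.3 kt

Leg 1: heading 272.1°; drift -12.2° → track 259.9°, groundspeed 121.0 kt
Leg 2: heading 214.7°; drift -2.2° → track 212.5°, groundspeed 135.2 kt
Leg 3: heading 237.9°; drift -6.7° → track 231.2°, groundspeed 131.8 kt
Leg 4: heading 199.0°; drift +0.9° → track 199.9°, groundspeed 135.5 kt
Leg 5: heading 56.0°; drift +9.8° → track 65.8°, groundspeed 86.3 kt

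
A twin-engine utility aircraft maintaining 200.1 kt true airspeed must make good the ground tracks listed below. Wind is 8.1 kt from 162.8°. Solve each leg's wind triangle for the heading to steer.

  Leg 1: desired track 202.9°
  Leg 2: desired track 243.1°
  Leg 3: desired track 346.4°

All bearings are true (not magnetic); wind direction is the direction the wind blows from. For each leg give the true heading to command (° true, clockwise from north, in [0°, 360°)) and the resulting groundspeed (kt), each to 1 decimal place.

Leg 1: desired track 202.9°; wind correction -1.5° → command heading 201.4°, groundspeed 193.8 kt
Leg 2: desired track 243.1°; wind correction -2.3° → command heading 240.8°, groundspeed 198.6 kt
Leg 3: desired track 346.4°; wind correction +0.1° → command heading 346.5°, groundspeed 208.2 kt

Leg 1: heading=201.4°, groundspeed=193.8 kt
Leg 2: heading=240.8°, groundspeed=198.6 kt
Leg 3: heading=346.5°, groundspeed=208.2 kt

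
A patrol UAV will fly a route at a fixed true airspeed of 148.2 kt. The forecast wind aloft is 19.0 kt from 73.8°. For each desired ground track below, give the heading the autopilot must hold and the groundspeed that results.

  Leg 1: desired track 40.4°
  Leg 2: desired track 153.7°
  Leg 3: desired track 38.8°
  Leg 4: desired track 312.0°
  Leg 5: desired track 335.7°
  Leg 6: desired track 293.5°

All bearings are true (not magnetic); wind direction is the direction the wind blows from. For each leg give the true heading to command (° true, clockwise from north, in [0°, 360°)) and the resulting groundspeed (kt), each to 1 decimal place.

Leg 1: desired track 40.4°; wind correction +4.0° → command heading 44.4°, groundspeed 132.0 kt
Leg 2: desired track 153.7°; wind correction -7.3° → command heading 146.4°, groundspeed 143.7 kt
Leg 3: desired track 38.8°; wind correction +4.2° → command heading 43.0°, groundspeed 132.2 kt
Leg 4: desired track 312.0°; wind correction +6.3° → command heading 318.3°, groundspeed 157.3 kt
Leg 5: desired track 335.7°; wind correction +7.3° → command heading 343.0°, groundspeed 149.7 kt
Leg 6: desired track 293.5°; wind correction +4.7° → command heading 298.2°, groundspeed 162.3 kt

Leg 1: heading=44.4°, groundspeed=132.0 kt
Leg 2: heading=146.4°, groundspeed=143.7 kt
Leg 3: heading=43.0°, groundspeed=132.2 kt
Leg 4: heading=318.3°, groundspeed=157.3 kt
Leg 5: heading=343.0°, groundspeed=149.7 kt
Leg 6: heading=298.2°, groundspeed=162.3 kt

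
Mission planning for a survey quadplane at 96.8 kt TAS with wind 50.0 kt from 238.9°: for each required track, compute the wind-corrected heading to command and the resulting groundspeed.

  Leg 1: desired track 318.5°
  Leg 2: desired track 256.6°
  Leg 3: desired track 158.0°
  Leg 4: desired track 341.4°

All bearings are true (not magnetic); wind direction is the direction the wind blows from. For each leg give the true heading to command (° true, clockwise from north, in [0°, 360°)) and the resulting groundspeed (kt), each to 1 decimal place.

Leg 1: desired track 318.5°; wind correction -30.5° → command heading 288.0°, groundspeed 74.4 kt
Leg 2: desired track 256.6°; wind correction -9.0° → command heading 247.6°, groundspeed 48.0 kt
Leg 3: desired track 158.0°; wind correction +30.7° → command heading 188.7°, groundspeed 75.4 kt
Leg 4: desired track 341.4°; wind correction -30.3° → command heading 311.1°, groundspeed 94.4 kt

Leg 1: heading=288.0°, groundspeed=74.4 kt
Leg 2: heading=247.6°, groundspeed=48.0 kt
Leg 3: heading=188.7°, groundspeed=75.4 kt
Leg 4: heading=311.1°, groundspeed=94.4 kt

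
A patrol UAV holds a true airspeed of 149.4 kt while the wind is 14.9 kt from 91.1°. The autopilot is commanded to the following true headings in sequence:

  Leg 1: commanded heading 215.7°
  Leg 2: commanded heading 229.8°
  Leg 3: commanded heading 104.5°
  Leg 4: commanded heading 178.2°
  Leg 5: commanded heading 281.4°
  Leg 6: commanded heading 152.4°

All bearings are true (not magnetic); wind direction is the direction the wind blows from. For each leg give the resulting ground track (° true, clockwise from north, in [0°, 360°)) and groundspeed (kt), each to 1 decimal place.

Leg 1: heading 215.7°; drift +4.4° → track 220.1°, groundspeed 158.3 kt
Leg 2: heading 229.8°; drift +3.5° → track 233.3°, groundspeed 160.9 kt
Leg 3: heading 104.5°; drift +1.5° → track 106.0°, groundspeed 134.9 kt
Leg 4: heading 178.2°; drift +5.7° → track 183.9°, groundspeed 149.4 kt
Leg 5: heading 281.4°; drift -0.9° → track 280.5°, groundspeed 164.1 kt
Leg 6: heading 152.4°; drift +5.2° → track 157.6°, groundspeed 142.8 kt

Leg 1: track=220.1°, groundspeed=158.3 kt
Leg 2: track=233.3°, groundspeed=160.9 kt
Leg 3: track=106.0°, groundspeed=134.9 kt
Leg 4: track=183.9°, groundspeed=149.4 kt
Leg 5: track=280.5°, groundspeed=164.1 kt
Leg 6: track=157.6°, groundspeed=142.8 kt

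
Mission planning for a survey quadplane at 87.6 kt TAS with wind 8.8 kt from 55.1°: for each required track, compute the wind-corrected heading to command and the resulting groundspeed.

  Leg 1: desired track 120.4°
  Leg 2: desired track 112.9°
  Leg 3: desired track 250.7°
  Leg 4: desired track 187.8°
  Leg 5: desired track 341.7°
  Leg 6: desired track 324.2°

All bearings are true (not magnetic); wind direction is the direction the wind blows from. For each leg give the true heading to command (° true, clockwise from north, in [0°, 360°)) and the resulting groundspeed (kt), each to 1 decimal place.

Leg 1: heading=115.2°, groundspeed=83.6 kt
Leg 2: heading=108.0°, groundspeed=82.6 kt
Leg 3: heading=252.2°, groundspeed=96.0 kt
Leg 4: heading=183.6°, groundspeed=93.3 kt
Leg 5: heading=347.2°, groundspeed=84.7 kt
Leg 6: heading=330.0°, groundspeed=87.3 kt

Leg 1: desired track 120.4°; wind correction -5.2° → command heading 115.2°, groundspeed 83.6 kt
Leg 2: desired track 112.9°; wind correction -4.9° → command heading 108.0°, groundspeed 82.6 kt
Leg 3: desired track 250.7°; wind correction +1.5° → command heading 252.2°, groundspeed 96.0 kt
Leg 4: desired track 187.8°; wind correction -4.2° → command heading 183.6°, groundspeed 93.3 kt
Leg 5: desired track 341.7°; wind correction +5.5° → command heading 347.2°, groundspeed 84.7 kt
Leg 6: desired track 324.2°; wind correction +5.8° → command heading 330.0°, groundspeed 87.3 kt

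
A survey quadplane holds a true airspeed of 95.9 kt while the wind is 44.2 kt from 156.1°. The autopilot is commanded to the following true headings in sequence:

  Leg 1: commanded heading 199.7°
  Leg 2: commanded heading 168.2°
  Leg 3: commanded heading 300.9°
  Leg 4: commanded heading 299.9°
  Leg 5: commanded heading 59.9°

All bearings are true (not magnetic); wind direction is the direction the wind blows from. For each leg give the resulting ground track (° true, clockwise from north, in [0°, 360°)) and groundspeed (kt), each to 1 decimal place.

Leg 1: track=225.2°, groundspeed=70.8 kt
Leg 2: track=178.2°, groundspeed=53.5 kt
Leg 3: track=311.8°, groundspeed=134.5 kt
Leg 4: track=311.1°, groundspeed=134.1 kt
Leg 5: track=36.3°, groundspeed=109.8 kt

Leg 1: heading 199.7°; drift +25.5° → track 225.2°, groundspeed 70.8 kt
Leg 2: heading 168.2°; drift +10.0° → track 178.2°, groundspeed 53.5 kt
Leg 3: heading 300.9°; drift +10.9° → track 311.8°, groundspeed 134.5 kt
Leg 4: heading 299.9°; drift +11.2° → track 311.1°, groundspeed 134.1 kt
Leg 5: heading 59.9°; drift -23.6° → track 36.3°, groundspeed 109.8 kt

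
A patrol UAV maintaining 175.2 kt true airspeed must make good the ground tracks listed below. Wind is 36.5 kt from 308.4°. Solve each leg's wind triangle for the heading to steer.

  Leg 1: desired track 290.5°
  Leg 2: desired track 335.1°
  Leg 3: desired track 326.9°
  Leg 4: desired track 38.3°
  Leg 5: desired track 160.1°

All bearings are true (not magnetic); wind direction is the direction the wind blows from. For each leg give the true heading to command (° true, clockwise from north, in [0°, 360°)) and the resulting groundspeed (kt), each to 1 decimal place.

Leg 1: desired track 290.5°; wind correction +3.7° → command heading 294.2°, groundspeed 140.1 kt
Leg 2: desired track 335.1°; wind correction -5.4° → command heading 329.7°, groundspeed 141.8 kt
Leg 3: desired track 326.9°; wind correction -3.8° → command heading 323.1°, groundspeed 140.2 kt
Leg 4: desired track 38.3°; wind correction -12.0° → command heading 26.3°, groundspeed 171.3 kt
Leg 5: desired track 160.1°; wind correction +6.3° → command heading 166.4°, groundspeed 205.2 kt

Leg 1: heading=294.2°, groundspeed=140.1 kt
Leg 2: heading=329.7°, groundspeed=141.8 kt
Leg 3: heading=323.1°, groundspeed=140.2 kt
Leg 4: heading=26.3°, groundspeed=171.3 kt
Leg 5: heading=166.4°, groundspeed=205.2 kt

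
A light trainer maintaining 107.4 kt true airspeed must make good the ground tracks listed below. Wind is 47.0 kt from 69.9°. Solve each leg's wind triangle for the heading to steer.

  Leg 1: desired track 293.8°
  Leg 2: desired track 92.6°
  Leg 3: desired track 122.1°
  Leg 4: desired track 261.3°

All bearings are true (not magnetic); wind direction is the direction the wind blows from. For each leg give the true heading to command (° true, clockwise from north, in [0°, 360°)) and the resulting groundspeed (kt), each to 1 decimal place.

Leg 1: heading=311.5°, groundspeed=136.2 kt
Leg 2: heading=82.9°, groundspeed=62.5 kt
Leg 3: heading=101.9°, groundspeed=72.0 kt
Leg 4: heading=266.3°, groundspeed=153.1 kt

Leg 1: desired track 293.8°; wind correction +17.7° → command heading 311.5°, groundspeed 136.2 kt
Leg 2: desired track 92.6°; wind correction -9.7° → command heading 82.9°, groundspeed 62.5 kt
Leg 3: desired track 122.1°; wind correction -20.2° → command heading 101.9°, groundspeed 72.0 kt
Leg 4: desired track 261.3°; wind correction +5.0° → command heading 266.3°, groundspeed 153.1 kt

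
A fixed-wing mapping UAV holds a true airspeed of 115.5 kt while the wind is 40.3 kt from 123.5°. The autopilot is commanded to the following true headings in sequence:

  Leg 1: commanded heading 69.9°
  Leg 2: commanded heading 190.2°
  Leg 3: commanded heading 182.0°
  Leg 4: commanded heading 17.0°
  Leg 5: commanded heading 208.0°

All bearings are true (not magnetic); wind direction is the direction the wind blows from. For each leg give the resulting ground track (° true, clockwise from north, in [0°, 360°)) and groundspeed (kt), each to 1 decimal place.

Leg 1: heading 69.9°; drift -19.5° → track 50.4°, groundspeed 97.2 kt
Leg 2: heading 190.2°; drift +20.4° → track 210.6°, groundspeed 106.2 kt
Leg 3: heading 182.0°; drift +20.0° → track 202.0°, groundspeed 100.5 kt
Leg 4: heading 17.0°; drift -16.9° → track 0.1°, groundspeed 132.7 kt
Leg 5: heading 208.0°; drift +19.8° → track 227.8°, groundspeed 118.6 kt

Leg 1: track=50.4°, groundspeed=97.2 kt
Leg 2: track=210.6°, groundspeed=106.2 kt
Leg 3: track=202.0°, groundspeed=100.5 kt
Leg 4: track=0.1°, groundspeed=132.7 kt
Leg 5: track=227.8°, groundspeed=118.6 kt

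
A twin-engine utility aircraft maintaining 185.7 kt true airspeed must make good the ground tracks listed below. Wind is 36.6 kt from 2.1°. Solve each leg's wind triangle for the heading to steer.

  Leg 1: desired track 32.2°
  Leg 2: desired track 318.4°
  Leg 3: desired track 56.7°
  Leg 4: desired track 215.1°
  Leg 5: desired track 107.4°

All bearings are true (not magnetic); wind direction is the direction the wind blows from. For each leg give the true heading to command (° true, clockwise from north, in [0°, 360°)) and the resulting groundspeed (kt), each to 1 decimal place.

Leg 1: desired track 32.2°; wind correction -5.7° → command heading 26.5°, groundspeed 153.1 kt
Leg 2: desired track 318.4°; wind correction +7.8° → command heading 326.2°, groundspeed 157.5 kt
Leg 3: desired track 56.7°; wind correction -9.2° → command heading 47.5°, groundspeed 162.1 kt
Leg 4: desired track 215.1°; wind correction +6.2° → command heading 221.3°, groundspeed 215.3 kt
Leg 5: desired track 107.4°; wind correction -11.0° → command heading 96.4°, groundspeed 192.0 kt

Leg 1: heading=26.5°, groundspeed=153.1 kt
Leg 2: heading=326.2°, groundspeed=157.5 kt
Leg 3: heading=47.5°, groundspeed=162.1 kt
Leg 4: heading=221.3°, groundspeed=215.3 kt
Leg 5: heading=96.4°, groundspeed=192.0 kt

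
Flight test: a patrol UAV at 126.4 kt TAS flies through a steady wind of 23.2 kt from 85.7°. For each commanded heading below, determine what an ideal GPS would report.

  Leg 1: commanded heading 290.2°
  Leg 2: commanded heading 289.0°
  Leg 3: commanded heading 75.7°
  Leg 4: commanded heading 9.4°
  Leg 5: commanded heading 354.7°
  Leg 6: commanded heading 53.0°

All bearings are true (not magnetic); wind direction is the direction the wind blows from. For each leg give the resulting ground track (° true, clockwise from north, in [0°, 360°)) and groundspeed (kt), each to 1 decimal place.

Leg 1: track=286.5°, groundspeed=147.8 kt
Leg 2: track=285.4°, groundspeed=148.0 kt
Leg 3: track=73.5°, groundspeed=103.6 kt
Leg 4: track=358.8°, groundspeed=123.0 kt
Leg 5: track=344.3°, groundspeed=128.9 kt
Leg 6: track=46.3°, groundspeed=107.6 kt

Leg 1: heading 290.2°; drift -3.7° → track 286.5°, groundspeed 147.8 kt
Leg 2: heading 289.0°; drift -3.6° → track 285.4°, groundspeed 148.0 kt
Leg 3: heading 75.7°; drift -2.2° → track 73.5°, groundspeed 103.6 kt
Leg 4: heading 9.4°; drift -10.6° → track 358.8°, groundspeed 123.0 kt
Leg 5: heading 354.7°; drift -10.4° → track 344.3°, groundspeed 128.9 kt
Leg 6: heading 53.0°; drift -6.7° → track 46.3°, groundspeed 107.6 kt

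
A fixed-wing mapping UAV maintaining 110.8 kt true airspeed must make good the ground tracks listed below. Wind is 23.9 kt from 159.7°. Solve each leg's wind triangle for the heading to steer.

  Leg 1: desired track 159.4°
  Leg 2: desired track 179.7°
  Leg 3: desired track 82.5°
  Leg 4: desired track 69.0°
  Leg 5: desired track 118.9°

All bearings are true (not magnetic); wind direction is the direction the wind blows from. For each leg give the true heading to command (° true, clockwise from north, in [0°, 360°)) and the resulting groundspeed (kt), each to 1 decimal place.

Leg 1: desired track 159.4°; wind correction +0.1° → command heading 159.5°, groundspeed 86.9 kt
Leg 2: desired track 179.7°; wind correction -4.2° → command heading 175.5°, groundspeed 88.0 kt
Leg 3: desired track 82.5°; wind correction +12.1° → command heading 94.6°, groundspeed 103.0 kt
Leg 4: desired track 69.0°; wind correction +12.5° → command heading 81.5°, groundspeed 108.5 kt
Leg 5: desired track 118.9°; wind correction +8.1° → command heading 127.0°, groundspeed 91.6 kt

Leg 1: heading=159.5°, groundspeed=86.9 kt
Leg 2: heading=175.5°, groundspeed=88.0 kt
Leg 3: heading=94.6°, groundspeed=103.0 kt
Leg 4: heading=81.5°, groundspeed=108.5 kt
Leg 5: heading=127.0°, groundspeed=91.6 kt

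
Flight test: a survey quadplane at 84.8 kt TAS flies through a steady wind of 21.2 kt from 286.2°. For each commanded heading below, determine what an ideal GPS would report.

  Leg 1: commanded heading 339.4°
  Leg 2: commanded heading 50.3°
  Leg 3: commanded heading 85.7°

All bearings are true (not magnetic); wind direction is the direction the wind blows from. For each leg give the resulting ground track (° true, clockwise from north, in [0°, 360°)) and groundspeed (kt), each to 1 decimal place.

Leg 1: heading 339.4°; drift +13.2° → track 352.6°, groundspeed 74.1 kt
Leg 2: heading 50.3°; drift +10.3° → track 60.6°, groundspeed 98.3 kt
Leg 3: heading 85.7°; drift +4.1° → track 89.8°, groundspeed 104.9 kt

Leg 1: track=352.6°, groundspeed=74.1 kt
Leg 2: track=60.6°, groundspeed=98.3 kt
Leg 3: track=89.8°, groundspeed=104.9 kt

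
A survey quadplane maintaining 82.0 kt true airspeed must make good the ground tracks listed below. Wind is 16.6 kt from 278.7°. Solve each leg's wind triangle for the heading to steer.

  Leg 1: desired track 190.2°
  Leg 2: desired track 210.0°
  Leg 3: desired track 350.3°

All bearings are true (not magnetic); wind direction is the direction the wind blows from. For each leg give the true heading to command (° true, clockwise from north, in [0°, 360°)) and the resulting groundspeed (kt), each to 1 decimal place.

Leg 1: heading=201.9°, groundspeed=79.9 kt
Leg 2: heading=220.9°, groundspeed=74.5 kt
Leg 3: heading=339.2°, groundspeed=75.2 kt

Leg 1: desired track 190.2°; wind correction +11.7° → command heading 201.9°, groundspeed 79.9 kt
Leg 2: desired track 210.0°; wind correction +10.9° → command heading 220.9°, groundspeed 74.5 kt
Leg 3: desired track 350.3°; wind correction -11.1° → command heading 339.2°, groundspeed 75.2 kt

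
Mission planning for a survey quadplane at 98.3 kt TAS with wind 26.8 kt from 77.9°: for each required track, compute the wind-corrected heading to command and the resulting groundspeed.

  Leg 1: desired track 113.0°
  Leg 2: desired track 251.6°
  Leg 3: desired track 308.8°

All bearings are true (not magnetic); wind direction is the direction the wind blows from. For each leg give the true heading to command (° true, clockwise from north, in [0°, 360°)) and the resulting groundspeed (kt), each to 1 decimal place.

Leg 1: desired track 113.0°; wind correction -9.0° → command heading 104.0°, groundspeed 75.2 kt
Leg 2: desired track 251.6°; wind correction -1.7° → command heading 249.9°, groundspeed 124.9 kt
Leg 3: desired track 308.8°; wind correction +12.2° → command heading 321.0°, groundspeed 113.0 kt

Leg 1: heading=104.0°, groundspeed=75.2 kt
Leg 2: heading=249.9°, groundspeed=124.9 kt
Leg 3: heading=321.0°, groundspeed=113.0 kt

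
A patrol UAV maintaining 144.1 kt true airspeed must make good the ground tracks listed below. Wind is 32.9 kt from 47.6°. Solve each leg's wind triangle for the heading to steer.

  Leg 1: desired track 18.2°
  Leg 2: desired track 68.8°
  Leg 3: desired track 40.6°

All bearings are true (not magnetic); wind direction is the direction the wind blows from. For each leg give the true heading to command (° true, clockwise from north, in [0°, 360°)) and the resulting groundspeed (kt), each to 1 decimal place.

Leg 1: heading=24.6°, groundspeed=114.5 kt
Leg 2: heading=64.1°, groundspeed=112.9 kt
Leg 3: heading=42.2°, groundspeed=111.4 kt

Leg 1: desired track 18.2°; wind correction +6.4° → command heading 24.6°, groundspeed 114.5 kt
Leg 2: desired track 68.8°; wind correction -4.7° → command heading 64.1°, groundspeed 112.9 kt
Leg 3: desired track 40.6°; wind correction +1.6° → command heading 42.2°, groundspeed 111.4 kt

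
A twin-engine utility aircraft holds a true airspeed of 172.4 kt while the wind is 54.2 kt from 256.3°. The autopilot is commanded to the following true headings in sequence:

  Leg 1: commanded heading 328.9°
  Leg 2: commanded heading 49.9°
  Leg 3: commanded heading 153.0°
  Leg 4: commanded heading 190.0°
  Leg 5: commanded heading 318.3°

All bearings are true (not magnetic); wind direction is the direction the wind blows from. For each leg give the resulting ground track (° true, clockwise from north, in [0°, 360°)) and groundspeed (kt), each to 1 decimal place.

Leg 1: track=347.2°, groundspeed=164.5 kt
Leg 2: track=56.1°, groundspeed=222.3 kt
Leg 3: track=137.1°, groundspeed=192.2 kt
Leg 4: track=171.8°, groundspeed=158.6 kt
Leg 5: track=336.3°, groundspeed=154.6 kt

Leg 1: heading 328.9°; drift +18.3° → track 347.2°, groundspeed 164.5 kt
Leg 2: heading 49.9°; drift +6.2° → track 56.1°, groundspeed 222.3 kt
Leg 3: heading 153.0°; drift -15.9° → track 137.1°, groundspeed 192.2 kt
Leg 4: heading 190.0°; drift -18.2° → track 171.8°, groundspeed 158.6 kt
Leg 5: heading 318.3°; drift +18.0° → track 336.3°, groundspeed 154.6 kt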